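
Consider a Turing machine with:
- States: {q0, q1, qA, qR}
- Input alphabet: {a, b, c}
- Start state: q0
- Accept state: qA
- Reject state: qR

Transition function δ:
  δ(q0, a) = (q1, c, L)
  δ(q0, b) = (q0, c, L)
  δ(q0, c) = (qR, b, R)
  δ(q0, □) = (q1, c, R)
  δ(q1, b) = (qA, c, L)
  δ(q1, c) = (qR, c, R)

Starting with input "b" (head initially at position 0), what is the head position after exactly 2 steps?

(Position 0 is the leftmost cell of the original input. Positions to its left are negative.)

Execution trace (head position shown):
Step 0: [q0]b  (head at position 0)
Step 1: move left → [q0]□c  (head at position -1)
Step 2: move right → c[q1]c  (head at position 0)

After 2 steps, the head is at position 0.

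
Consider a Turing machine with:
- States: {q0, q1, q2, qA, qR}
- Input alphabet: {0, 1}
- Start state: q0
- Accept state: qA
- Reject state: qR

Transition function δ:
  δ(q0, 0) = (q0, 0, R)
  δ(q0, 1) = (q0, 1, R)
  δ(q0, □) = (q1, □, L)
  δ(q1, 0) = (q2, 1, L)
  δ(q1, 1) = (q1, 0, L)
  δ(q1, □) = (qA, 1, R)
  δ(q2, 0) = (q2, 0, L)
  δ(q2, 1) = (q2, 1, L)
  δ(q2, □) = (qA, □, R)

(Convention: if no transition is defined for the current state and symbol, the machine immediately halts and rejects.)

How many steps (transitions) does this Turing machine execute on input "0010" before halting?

Execution trace:
Initial: [q0]0010
Step 1: δ(q0, 0) = (q0, 0, R) → 0[q0]010
Step 2: δ(q0, 0) = (q0, 0, R) → 00[q0]10
Step 3: δ(q0, 1) = (q0, 1, R) → 001[q0]0
Step 4: δ(q0, 0) = (q0, 0, R) → 0010[q0]□
Step 5: δ(q0, □) = (q1, □, L) → 001[q1]0□
Step 6: δ(q1, 0) = (q2, 1, L) → 00[q2]11□
Step 7: δ(q2, 1) = (q2, 1, L) → 0[q2]011□
Step 8: δ(q2, 0) = (q2, 0, L) → [q2]0011□
Step 9: δ(q2, 0) = (q2, 0, L) → [q2]□0011□
Step 10: δ(q2, □) = (qA, □, R) → □[qA]0011□

The machine reaches the accept state qA and halts.

The machine executed 10 steps before halting.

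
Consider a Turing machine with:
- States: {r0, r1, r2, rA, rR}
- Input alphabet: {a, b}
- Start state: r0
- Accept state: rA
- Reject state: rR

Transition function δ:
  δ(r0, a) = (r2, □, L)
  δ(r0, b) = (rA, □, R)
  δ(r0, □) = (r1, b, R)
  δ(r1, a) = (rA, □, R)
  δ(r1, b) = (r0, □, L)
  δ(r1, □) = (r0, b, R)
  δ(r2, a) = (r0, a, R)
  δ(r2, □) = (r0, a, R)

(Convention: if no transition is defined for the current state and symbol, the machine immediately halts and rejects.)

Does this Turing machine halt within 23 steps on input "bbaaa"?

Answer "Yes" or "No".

Execution trace:
Initial: [r0]bbaaa
Step 1: δ(r0, b) = (rA, □, R) → □[rA]baaa

The machine reaches the accept state rA and halts.
The machine halted after 1 step (within the 23-step bound).

Answer: Yes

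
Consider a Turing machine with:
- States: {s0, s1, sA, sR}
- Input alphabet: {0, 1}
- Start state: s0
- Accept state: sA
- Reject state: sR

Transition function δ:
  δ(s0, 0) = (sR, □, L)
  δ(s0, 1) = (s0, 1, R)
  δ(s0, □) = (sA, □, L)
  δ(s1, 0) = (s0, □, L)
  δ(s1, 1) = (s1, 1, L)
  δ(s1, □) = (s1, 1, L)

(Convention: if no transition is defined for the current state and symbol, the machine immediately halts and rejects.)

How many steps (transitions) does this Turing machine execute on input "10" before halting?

Execution trace:
Initial: [s0]10
Step 1: δ(s0, 1) = (s0, 1, R) → 1[s0]0
Step 2: δ(s0, 0) = (sR, □, L) → [sR]1□

The machine reaches the reject state sR and halts.

The machine executed 2 steps before halting.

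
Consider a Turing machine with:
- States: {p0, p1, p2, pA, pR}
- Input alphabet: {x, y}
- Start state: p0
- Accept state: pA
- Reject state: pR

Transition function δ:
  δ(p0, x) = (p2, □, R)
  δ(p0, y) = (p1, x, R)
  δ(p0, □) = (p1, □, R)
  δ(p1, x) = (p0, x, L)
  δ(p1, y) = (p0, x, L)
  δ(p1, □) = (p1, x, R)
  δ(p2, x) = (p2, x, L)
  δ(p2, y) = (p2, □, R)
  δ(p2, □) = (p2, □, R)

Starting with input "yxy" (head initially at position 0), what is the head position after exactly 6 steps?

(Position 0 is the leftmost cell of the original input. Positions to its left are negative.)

Execution trace (head position shown):
Step 0: [p0]yxy  (head at position 0)
Step 1: move right → x[p1]xy  (head at position 1)
Step 2: move left → [p0]xxy  (head at position 0)
Step 3: move right → □[p2]xy  (head at position 1)
Step 4: move left → [p2]□xy  (head at position 0)
Step 5: move right → □[p2]xy  (head at position 1)
Step 6: move left → [p2]□xy  (head at position 0)

After 6 steps, the head is at position 0.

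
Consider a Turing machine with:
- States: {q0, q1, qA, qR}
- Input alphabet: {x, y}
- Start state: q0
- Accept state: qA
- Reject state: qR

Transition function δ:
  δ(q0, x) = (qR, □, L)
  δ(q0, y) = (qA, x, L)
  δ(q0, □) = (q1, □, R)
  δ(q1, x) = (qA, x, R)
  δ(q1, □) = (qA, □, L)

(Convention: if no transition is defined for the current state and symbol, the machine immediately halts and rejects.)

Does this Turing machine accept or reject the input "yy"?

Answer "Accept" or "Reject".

Execution trace:
Initial: [q0]yy
Step 1: δ(q0, y) = (qA, x, L) → [qA]□xy

The machine reaches the accept state qA and halts.

Answer: Accept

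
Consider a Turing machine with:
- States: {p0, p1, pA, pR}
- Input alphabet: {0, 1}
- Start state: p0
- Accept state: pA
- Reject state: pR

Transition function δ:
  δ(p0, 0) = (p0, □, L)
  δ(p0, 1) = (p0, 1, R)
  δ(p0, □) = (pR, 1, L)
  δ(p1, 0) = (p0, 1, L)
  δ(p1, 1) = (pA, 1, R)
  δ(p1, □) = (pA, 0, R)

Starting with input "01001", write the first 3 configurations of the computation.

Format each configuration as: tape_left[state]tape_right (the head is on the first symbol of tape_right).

Transitions applied:
Step 1: δ(p0, 0) = (p0, □, L)
Step 2: δ(p0, □) = (pR, 1, L)

The first 3 configurations are:
[p0]01001 ⊢ [p0]□□1001 ⊢ [pR]□1□1001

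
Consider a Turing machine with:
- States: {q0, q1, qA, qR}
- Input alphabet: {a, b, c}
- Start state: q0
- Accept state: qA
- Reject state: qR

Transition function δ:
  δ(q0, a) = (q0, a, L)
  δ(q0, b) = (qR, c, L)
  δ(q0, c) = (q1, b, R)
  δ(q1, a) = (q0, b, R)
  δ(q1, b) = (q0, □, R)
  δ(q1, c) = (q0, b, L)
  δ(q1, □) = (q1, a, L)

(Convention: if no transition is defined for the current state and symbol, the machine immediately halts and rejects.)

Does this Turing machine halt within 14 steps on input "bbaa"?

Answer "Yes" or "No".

Execution trace:
Initial: [q0]bbaa
Step 1: δ(q0, b) = (qR, c, L) → [qR]□cbaa

The machine reaches the reject state qR and halts.
The machine halted after 1 step (within the 14-step bound).

Answer: Yes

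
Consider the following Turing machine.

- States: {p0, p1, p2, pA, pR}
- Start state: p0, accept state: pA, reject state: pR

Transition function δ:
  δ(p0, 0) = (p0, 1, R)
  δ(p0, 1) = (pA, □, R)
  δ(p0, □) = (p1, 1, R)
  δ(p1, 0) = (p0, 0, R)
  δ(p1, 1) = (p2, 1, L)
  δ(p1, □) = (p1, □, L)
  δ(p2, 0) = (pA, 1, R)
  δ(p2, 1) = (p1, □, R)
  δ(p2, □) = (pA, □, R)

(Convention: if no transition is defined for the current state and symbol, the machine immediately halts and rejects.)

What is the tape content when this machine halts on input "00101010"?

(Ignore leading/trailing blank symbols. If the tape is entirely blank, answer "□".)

Execution trace:
Initial: [p0]00101010
Step 1: δ(p0, 0) = (p0, 1, R) → 1[p0]0101010
Step 2: δ(p0, 0) = (p0, 1, R) → 11[p0]101010
Step 3: δ(p0, 1) = (pA, □, R) → 11□[pA]01010

The machine reaches the accept state pA and halts.

Final tape (ignoring leading/trailing blanks): 11□01010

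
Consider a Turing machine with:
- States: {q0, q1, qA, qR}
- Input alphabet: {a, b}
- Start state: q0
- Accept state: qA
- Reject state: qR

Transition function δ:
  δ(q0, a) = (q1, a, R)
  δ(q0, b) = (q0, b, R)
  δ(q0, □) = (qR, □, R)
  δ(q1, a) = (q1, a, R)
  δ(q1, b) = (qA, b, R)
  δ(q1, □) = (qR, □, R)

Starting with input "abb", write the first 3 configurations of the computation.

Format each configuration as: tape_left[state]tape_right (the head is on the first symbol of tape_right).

Transitions applied:
Step 1: δ(q0, a) = (q1, a, R)
Step 2: δ(q1, b) = (qA, b, R)

The first 3 configurations are:
[q0]abb ⊢ a[q1]bb ⊢ ab[qA]b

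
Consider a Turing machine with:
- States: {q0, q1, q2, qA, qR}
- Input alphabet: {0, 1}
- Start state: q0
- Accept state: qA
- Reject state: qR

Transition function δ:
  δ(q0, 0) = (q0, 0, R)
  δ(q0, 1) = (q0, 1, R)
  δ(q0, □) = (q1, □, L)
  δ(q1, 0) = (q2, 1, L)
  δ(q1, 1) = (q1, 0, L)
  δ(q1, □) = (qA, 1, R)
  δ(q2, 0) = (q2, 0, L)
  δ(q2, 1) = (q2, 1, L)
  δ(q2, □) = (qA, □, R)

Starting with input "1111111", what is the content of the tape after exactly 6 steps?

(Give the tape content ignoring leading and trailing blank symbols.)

Execution trace:
Initial: [q0]1111111
Step 1: δ(q0, 1) = (q0, 1, R) → 1[q0]111111
Step 2: δ(q0, 1) = (q0, 1, R) → 11[q0]11111
Step 3: δ(q0, 1) = (q0, 1, R) → 111[q0]1111
Step 4: δ(q0, 1) = (q0, 1, R) → 1111[q0]111
Step 5: δ(q0, 1) = (q0, 1, R) → 11111[q0]11
Step 6: δ(q0, 1) = (q0, 1, R) → 111111[q0]1

After 6 steps, the tape (ignoring leading/trailing blanks) is: 1111111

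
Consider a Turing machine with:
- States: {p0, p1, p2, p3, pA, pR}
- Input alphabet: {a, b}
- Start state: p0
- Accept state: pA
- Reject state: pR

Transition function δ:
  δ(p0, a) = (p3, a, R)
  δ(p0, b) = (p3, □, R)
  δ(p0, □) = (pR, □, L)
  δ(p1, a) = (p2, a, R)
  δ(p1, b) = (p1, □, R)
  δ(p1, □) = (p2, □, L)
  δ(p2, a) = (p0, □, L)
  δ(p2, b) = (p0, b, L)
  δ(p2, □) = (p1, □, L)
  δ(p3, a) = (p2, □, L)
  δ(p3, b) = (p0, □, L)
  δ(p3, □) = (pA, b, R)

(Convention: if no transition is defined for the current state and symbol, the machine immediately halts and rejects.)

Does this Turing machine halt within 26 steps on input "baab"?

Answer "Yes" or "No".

Execution trace:
Initial: [p0]baab
Step 1: δ(p0, b) = (p3, □, R) → □[p3]aab
Step 2: δ(p3, a) = (p2, □, L) → [p2]□□ab
Step 3: δ(p2, □) = (p1, □, L) → [p1]□□□ab
Step 4: δ(p1, □) = (p2, □, L) → [p2]□□□□ab
Step 5: δ(p2, □) = (p1, □, L) → [p1]□□□□□ab
Step 6: δ(p1, □) = (p2, □, L) → [p2]□□□□□□ab
Step 7: δ(p2, □) = (p1, □, L) → [p1]□□□□□□□ab
Step 8: δ(p1, □) = (p2, □, L) → [p2]□□□□□□□□ab
Step 9: δ(p2, □) = (p1, □, L) → [p1]□□□□□□□□□ab
Step 10: δ(p1, □) = (p2, □, L) → [p2]□□□□□□□□□□ab
Step 11: δ(p2, □) = (p1, □, L) → [p1]□□□□□□□□□□□ab
Step 12: δ(p1, □) = (p2, □, L) → [p2]□□□□□□□□□□□□ab
Step 13: δ(p2, □) = (p1, □, L) → [p1]□□□□□□□□□□□□□ab
Step 14: δ(p1, □) = (p2, □, L) → [p2]□□□□□□□□□□□□□□ab
Step 15: δ(p2, □) = (p1, □, L) → [p1]□□□□□□□□□□□□□□□ab
Step 16: δ(p1, □) = (p2, □, L) → [p2]□□□□□□□□□□□□□□□□ab
Step 17: δ(p2, □) = (p1, □, L) → [p1]□□□□□□□□□□□□□□□□□ab
Step 18: δ(p1, □) = (p2, □, L) → [p2]□□□□□□□□□□□□□□□□□□ab
Step 19: δ(p2, □) = (p1, □, L) → [p1]□□□□□□□□□□□□□□□□□□□ab
Step 20: δ(p1, □) = (p2, □, L) → [p2]□□□□□□□□□□□□□□□□□□□□ab
Step 21: δ(p2, □) = (p1, □, L) → [p1]□□□□□□□□□□□□□□□□□□□□□ab
Step 22: δ(p1, □) = (p2, □, L) → [p2]□□□□□□□□□□□□□□□□□□□□□□ab
Step 23: δ(p2, □) = (p1, □, L) → [p1]□□□□□□□□□□□□□□□□□□□□□□□ab
Step 24: δ(p1, □) = (p2, □, L) → [p2]□□□□□□□□□□□□□□□□□□□□□□□□ab
Step 25: δ(p2, □) = (p1, □, L) → [p1]□□□□□□□□□□□□□□□□□□□□□□□□□ab
Step 26: δ(p1, □) = (p2, □, L) → [p2]□□□□□□□□□□□□□□□□□□□□□□□□□□ab

The machine has not reached a halting state after 26 steps.
The machine did not halt within the 26-step bound.

Answer: No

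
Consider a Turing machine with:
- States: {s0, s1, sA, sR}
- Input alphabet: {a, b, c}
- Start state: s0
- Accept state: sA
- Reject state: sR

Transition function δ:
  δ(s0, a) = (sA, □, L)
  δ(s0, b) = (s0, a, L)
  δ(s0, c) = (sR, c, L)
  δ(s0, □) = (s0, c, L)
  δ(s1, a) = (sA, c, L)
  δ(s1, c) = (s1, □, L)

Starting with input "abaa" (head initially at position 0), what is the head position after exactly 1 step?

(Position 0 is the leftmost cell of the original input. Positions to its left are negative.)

Execution trace (head position shown):
Step 0: [s0]abaa  (head at position 0)
Step 1: move left → [sA]□□baa  (head at position -1)

After 1 step, the head is at position -1.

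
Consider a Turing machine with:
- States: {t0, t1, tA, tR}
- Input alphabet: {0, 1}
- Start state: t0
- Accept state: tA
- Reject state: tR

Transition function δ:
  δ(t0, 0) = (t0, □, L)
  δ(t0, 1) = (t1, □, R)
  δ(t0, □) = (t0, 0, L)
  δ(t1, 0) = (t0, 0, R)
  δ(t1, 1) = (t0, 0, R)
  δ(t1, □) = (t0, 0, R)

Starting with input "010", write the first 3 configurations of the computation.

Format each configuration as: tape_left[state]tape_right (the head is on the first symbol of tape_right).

Transitions applied:
Step 1: δ(t0, 0) = (t0, □, L)
Step 2: δ(t0, □) = (t0, 0, L)

The first 3 configurations are:
[t0]010 ⊢ [t0]□□10 ⊢ [t0]□0□10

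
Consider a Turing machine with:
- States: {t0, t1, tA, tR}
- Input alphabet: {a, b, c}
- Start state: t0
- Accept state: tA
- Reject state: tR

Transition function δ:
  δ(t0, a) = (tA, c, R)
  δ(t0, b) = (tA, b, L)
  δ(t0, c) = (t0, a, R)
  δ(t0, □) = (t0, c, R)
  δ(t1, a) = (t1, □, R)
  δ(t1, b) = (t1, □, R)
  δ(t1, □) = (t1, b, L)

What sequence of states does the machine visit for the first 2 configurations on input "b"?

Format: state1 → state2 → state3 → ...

Execution trace:
Initial: [t0]b
Step 1: δ(t0, b) = (tA, b, L) → [tA]□b

The machine reaches the accept state tA and halts.

State sequence: t0 → tA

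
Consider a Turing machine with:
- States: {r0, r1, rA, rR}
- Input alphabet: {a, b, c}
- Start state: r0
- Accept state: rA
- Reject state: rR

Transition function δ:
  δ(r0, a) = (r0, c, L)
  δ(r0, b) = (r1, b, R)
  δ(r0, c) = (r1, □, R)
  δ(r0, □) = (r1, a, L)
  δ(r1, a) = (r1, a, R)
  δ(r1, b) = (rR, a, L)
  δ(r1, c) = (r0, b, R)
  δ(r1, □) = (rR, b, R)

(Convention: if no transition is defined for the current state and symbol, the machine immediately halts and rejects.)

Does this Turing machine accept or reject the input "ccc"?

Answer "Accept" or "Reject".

Execution trace:
Initial: [r0]ccc
Step 1: δ(r0, c) = (r1, □, R) → □[r1]cc
Step 2: δ(r1, c) = (r0, b, R) → □b[r0]c
Step 3: δ(r0, c) = (r1, □, R) → □b□[r1]□
Step 4: δ(r1, □) = (rR, b, R) → □b□b[rR]□

The machine reaches the reject state rR and halts.

Answer: Reject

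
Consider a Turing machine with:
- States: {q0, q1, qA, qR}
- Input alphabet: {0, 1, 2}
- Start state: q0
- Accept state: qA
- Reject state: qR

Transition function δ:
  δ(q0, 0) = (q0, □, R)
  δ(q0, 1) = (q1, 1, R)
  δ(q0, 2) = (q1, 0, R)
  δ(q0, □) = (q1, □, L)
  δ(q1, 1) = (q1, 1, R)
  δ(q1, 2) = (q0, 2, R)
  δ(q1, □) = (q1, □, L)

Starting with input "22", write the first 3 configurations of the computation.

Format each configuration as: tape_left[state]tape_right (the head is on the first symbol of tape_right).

Transitions applied:
Step 1: δ(q0, 2) = (q1, 0, R)
Step 2: δ(q1, 2) = (q0, 2, R)

The first 3 configurations are:
[q0]22 ⊢ 0[q1]2 ⊢ 02[q0]□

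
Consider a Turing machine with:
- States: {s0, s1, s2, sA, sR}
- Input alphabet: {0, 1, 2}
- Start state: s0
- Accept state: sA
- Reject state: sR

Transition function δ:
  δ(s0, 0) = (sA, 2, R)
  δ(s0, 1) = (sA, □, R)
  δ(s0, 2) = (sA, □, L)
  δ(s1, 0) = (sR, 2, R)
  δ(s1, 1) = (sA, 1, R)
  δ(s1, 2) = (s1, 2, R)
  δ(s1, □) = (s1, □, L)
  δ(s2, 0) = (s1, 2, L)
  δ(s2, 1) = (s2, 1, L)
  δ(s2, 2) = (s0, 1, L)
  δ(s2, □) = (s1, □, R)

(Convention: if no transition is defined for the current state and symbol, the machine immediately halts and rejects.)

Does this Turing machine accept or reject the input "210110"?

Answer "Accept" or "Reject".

Execution trace:
Initial: [s0]210110
Step 1: δ(s0, 2) = (sA, □, L) → [sA]□□10110

The machine reaches the accept state sA and halts.

Answer: Accept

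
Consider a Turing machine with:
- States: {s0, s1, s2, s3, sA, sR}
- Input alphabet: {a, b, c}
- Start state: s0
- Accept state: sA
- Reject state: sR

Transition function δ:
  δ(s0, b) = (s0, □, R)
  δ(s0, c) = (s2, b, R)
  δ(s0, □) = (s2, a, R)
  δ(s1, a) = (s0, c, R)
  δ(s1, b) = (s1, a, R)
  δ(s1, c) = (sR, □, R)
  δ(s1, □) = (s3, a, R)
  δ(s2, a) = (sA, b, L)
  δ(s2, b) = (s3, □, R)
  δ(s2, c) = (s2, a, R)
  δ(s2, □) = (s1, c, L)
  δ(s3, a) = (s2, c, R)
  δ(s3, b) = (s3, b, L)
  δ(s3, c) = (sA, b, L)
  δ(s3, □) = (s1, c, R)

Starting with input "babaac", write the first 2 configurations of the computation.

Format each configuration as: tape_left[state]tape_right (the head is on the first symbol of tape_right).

Transitions applied:
Step 1: δ(s0, b) = (s0, □, R)

The first 2 configurations are:
[s0]babaac ⊢ □[s0]abaac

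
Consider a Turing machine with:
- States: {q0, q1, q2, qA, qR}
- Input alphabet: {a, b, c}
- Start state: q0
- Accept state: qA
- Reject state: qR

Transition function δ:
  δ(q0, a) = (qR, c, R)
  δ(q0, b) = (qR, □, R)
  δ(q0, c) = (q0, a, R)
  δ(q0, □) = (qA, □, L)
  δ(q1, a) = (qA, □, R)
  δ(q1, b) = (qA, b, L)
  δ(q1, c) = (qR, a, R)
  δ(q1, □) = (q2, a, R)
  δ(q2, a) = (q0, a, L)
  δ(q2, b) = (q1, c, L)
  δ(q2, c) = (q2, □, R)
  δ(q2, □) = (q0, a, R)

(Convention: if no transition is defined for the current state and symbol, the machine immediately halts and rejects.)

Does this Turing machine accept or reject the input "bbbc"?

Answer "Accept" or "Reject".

Execution trace:
Initial: [q0]bbbc
Step 1: δ(q0, b) = (qR, □, R) → □[qR]bbc

The machine reaches the reject state qR and halts.

Answer: Reject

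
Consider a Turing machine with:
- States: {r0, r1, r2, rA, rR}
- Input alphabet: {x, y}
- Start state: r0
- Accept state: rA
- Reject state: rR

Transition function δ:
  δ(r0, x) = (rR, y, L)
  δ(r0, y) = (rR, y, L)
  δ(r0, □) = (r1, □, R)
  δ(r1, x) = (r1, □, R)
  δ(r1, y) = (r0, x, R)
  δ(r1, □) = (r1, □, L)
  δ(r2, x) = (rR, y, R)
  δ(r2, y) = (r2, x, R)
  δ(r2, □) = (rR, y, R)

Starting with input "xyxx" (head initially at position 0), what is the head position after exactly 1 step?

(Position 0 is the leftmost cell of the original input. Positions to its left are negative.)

Execution trace (head position shown):
Step 0: [r0]xyxx  (head at position 0)
Step 1: move left → [rR]□yyxx  (head at position -1)

After 1 step, the head is at position -1.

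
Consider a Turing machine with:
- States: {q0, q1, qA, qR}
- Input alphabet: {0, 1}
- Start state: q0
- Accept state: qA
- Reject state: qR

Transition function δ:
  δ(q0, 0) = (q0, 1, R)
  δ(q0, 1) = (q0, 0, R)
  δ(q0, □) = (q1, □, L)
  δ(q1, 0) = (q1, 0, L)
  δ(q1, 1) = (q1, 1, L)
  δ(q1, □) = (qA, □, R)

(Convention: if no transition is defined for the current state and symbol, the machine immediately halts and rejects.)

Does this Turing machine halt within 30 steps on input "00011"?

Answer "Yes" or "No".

Execution trace:
Initial: [q0]00011
Step 1: δ(q0, 0) = (q0, 1, R) → 1[q0]0011
Step 2: δ(q0, 0) = (q0, 1, R) → 11[q0]011
Step 3: δ(q0, 0) = (q0, 1, R) → 111[q0]11
Step 4: δ(q0, 1) = (q0, 0, R) → 1110[q0]1
Step 5: δ(q0, 1) = (q0, 0, R) → 11100[q0]□
Step 6: δ(q0, □) = (q1, □, L) → 1110[q1]0□
Step 7: δ(q1, 0) = (q1, 0, L) → 111[q1]00□
Step 8: δ(q1, 0) = (q1, 0, L) → 11[q1]100□
Step 9: δ(q1, 1) = (q1, 1, L) → 1[q1]1100□
Step 10: δ(q1, 1) = (q1, 1, L) → [q1]11100□
Step 11: δ(q1, 1) = (q1, 1, L) → [q1]□11100□
Step 12: δ(q1, □) = (qA, □, R) → □[qA]11100□

The machine reaches the accept state qA and halts.
The machine halted after 12 steps (within the 30-step bound).

Answer: Yes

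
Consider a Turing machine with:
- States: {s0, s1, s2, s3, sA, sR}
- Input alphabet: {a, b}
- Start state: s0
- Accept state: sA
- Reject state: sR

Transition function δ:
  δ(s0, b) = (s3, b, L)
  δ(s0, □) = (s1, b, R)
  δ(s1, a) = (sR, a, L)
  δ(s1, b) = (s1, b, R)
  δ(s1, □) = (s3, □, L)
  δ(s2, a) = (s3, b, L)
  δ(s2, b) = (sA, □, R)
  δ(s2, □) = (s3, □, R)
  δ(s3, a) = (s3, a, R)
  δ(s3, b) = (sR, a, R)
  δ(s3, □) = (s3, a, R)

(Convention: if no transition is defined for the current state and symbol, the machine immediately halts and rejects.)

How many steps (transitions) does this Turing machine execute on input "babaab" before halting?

Execution trace:
Initial: [s0]babaab
Step 1: δ(s0, b) = (s3, b, L) → [s3]□babaab
Step 2: δ(s3, □) = (s3, a, R) → a[s3]babaab
Step 3: δ(s3, b) = (sR, a, R) → aa[sR]abaab

The machine reaches the reject state sR and halts.

The machine executed 3 steps before halting.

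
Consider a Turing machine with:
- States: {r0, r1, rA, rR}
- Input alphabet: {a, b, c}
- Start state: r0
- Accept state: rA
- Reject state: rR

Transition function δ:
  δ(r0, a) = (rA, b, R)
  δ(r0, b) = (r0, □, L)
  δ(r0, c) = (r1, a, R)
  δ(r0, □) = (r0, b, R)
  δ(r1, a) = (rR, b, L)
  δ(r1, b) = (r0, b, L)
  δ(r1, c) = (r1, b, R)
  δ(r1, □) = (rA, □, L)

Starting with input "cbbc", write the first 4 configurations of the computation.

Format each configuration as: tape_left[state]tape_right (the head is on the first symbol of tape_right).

Transitions applied:
Step 1: δ(r0, c) = (r1, a, R)
Step 2: δ(r1, b) = (r0, b, L)
Step 3: δ(r0, a) = (rA, b, R)

The first 4 configurations are:
[r0]cbbc ⊢ a[r1]bbc ⊢ [r0]abbc ⊢ b[rA]bbc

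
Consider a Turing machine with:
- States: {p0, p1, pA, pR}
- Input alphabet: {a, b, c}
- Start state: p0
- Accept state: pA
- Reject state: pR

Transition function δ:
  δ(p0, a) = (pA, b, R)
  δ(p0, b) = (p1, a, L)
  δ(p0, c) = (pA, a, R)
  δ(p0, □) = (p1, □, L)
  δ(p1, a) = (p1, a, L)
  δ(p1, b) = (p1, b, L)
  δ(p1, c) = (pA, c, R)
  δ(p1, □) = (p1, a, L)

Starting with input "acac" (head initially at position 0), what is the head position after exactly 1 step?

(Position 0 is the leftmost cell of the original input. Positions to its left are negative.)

Execution trace (head position shown):
Step 0: [p0]acac  (head at position 0)
Step 1: move right → b[pA]cac  (head at position 1)

After 1 step, the head is at position 1.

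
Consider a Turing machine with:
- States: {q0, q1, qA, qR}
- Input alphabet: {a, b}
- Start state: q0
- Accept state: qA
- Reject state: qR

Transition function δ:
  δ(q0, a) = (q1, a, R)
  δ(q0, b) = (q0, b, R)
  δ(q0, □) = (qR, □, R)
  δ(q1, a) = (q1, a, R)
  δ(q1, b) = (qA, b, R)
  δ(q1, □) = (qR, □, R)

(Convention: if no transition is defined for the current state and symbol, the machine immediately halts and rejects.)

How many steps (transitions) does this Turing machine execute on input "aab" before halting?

Execution trace:
Initial: [q0]aab
Step 1: δ(q0, a) = (q1, a, R) → a[q1]ab
Step 2: δ(q1, a) = (q1, a, R) → aa[q1]b
Step 3: δ(q1, b) = (qA, b, R) → aab[qA]□

The machine reaches the accept state qA and halts.

The machine executed 3 steps before halting.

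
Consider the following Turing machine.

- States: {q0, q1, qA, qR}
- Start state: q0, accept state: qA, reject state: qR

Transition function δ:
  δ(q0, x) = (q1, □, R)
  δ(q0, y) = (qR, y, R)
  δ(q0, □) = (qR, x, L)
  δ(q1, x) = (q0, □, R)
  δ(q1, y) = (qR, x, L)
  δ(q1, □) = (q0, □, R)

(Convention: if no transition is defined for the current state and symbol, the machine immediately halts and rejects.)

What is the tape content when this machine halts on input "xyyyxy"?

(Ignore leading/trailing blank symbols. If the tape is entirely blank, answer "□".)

Execution trace:
Initial: [q0]xyyyxy
Step 1: δ(q0, x) = (q1, □, R) → □[q1]yyyxy
Step 2: δ(q1, y) = (qR, x, L) → [qR]□xyyxy

The machine reaches the reject state qR and halts.

Final tape (ignoring leading/trailing blanks): xyyxy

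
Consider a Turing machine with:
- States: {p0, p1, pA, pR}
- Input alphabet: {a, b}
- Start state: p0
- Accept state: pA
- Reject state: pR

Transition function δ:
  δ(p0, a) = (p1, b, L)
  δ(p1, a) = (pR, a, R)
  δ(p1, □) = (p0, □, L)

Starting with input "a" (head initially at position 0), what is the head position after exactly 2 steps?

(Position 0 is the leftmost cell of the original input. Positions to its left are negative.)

Execution trace (head position shown):
Step 0: [p0]a  (head at position 0)
Step 1: move left → [p1]□b  (head at position -1)
Step 2: move left → [p0]□□b  (head at position -2)

After 2 steps, the head is at position -2.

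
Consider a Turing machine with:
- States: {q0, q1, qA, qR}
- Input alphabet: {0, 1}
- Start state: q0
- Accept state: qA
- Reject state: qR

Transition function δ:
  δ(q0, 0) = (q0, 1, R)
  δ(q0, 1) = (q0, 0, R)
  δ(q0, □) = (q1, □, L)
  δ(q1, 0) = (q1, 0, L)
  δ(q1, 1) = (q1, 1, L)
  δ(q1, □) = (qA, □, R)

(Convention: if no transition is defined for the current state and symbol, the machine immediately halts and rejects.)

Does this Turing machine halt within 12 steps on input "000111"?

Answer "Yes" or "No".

Execution trace:
Initial: [q0]000111
Step 1: δ(q0, 0) = (q0, 1, R) → 1[q0]00111
Step 2: δ(q0, 0) = (q0, 1, R) → 11[q0]0111
Step 3: δ(q0, 0) = (q0, 1, R) → 111[q0]111
Step 4: δ(q0, 1) = (q0, 0, R) → 1110[q0]11
Step 5: δ(q0, 1) = (q0, 0, R) → 11100[q0]1
Step 6: δ(q0, 1) = (q0, 0, R) → 111000[q0]□
Step 7: δ(q0, □) = (q1, □, L) → 11100[q1]0□
Step 8: δ(q1, 0) = (q1, 0, L) → 1110[q1]00□
Step 9: δ(q1, 0) = (q1, 0, L) → 111[q1]000□
Step 10: δ(q1, 0) = (q1, 0, L) → 11[q1]1000□
Step 11: δ(q1, 1) = (q1, 1, L) → 1[q1]11000□
Step 12: δ(q1, 1) = (q1, 1, L) → [q1]111000□

The machine has not reached a halting state after 12 steps.
The machine did not halt within the 12-step bound.

Answer: No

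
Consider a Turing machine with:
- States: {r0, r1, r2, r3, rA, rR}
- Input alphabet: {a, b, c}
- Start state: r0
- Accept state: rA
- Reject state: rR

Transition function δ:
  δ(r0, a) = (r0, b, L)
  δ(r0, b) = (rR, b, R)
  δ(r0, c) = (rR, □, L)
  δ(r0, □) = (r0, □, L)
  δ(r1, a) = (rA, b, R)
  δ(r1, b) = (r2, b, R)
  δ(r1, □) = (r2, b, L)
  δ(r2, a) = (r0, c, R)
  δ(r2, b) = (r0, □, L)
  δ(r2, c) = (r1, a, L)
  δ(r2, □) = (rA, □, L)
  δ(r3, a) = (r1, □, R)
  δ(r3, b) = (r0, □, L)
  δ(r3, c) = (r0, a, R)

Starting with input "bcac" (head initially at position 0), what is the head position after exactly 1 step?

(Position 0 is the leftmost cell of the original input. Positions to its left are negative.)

Execution trace (head position shown):
Step 0: [r0]bcac  (head at position 0)
Step 1: move right → b[rR]cac  (head at position 1)

After 1 step, the head is at position 1.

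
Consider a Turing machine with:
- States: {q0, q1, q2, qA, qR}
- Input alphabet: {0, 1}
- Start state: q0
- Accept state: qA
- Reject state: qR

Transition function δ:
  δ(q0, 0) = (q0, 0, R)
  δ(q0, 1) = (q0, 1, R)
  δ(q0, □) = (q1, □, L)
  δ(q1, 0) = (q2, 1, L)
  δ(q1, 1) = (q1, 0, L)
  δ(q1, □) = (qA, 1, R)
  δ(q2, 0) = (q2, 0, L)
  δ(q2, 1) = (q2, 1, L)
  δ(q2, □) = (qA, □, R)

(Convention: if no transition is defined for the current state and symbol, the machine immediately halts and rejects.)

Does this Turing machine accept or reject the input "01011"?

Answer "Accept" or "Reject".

Execution trace:
Initial: [q0]01011
Step 1: δ(q0, 0) = (q0, 0, R) → 0[q0]1011
Step 2: δ(q0, 1) = (q0, 1, R) → 01[q0]011
Step 3: δ(q0, 0) = (q0, 0, R) → 010[q0]11
Step 4: δ(q0, 1) = (q0, 1, R) → 0101[q0]1
Step 5: δ(q0, 1) = (q0, 1, R) → 01011[q0]□
Step 6: δ(q0, □) = (q1, □, L) → 0101[q1]1□
Step 7: δ(q1, 1) = (q1, 0, L) → 010[q1]10□
Step 8: δ(q1, 1) = (q1, 0, L) → 01[q1]000□
Step 9: δ(q1, 0) = (q2, 1, L) → 0[q2]1100□
Step 10: δ(q2, 1) = (q2, 1, L) → [q2]01100□
Step 11: δ(q2, 0) = (q2, 0, L) → [q2]□01100□
Step 12: δ(q2, □) = (qA, □, R) → □[qA]01100□

The machine reaches the accept state qA and halts.

Answer: Accept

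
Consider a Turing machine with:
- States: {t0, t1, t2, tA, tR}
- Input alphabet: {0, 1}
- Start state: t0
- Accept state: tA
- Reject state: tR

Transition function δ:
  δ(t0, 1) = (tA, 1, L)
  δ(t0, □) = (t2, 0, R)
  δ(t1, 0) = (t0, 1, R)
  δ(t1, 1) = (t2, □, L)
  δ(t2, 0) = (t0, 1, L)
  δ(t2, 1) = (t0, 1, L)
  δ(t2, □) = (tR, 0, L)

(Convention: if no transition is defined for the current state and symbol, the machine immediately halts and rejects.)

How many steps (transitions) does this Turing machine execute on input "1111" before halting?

Execution trace:
Initial: [t0]1111
Step 1: δ(t0, 1) = (tA, 1, L) → [tA]□1111

The machine reaches the accept state tA and halts.

The machine executed 1 step before halting.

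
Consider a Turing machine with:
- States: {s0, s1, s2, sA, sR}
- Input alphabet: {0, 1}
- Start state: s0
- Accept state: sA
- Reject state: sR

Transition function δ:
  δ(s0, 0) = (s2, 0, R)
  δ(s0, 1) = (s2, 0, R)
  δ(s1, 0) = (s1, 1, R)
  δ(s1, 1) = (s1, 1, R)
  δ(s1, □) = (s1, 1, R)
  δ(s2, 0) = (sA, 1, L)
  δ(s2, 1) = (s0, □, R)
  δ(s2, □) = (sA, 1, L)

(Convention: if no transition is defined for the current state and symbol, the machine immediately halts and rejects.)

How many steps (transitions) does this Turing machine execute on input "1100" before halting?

Execution trace:
Initial: [s0]1100
Step 1: δ(s0, 1) = (s2, 0, R) → 0[s2]100
Step 2: δ(s2, 1) = (s0, □, R) → 0□[s0]00
Step 3: δ(s0, 0) = (s2, 0, R) → 0□0[s2]0
Step 4: δ(s2, 0) = (sA, 1, L) → 0□[sA]01

The machine reaches the accept state sA and halts.

The machine executed 4 steps before halting.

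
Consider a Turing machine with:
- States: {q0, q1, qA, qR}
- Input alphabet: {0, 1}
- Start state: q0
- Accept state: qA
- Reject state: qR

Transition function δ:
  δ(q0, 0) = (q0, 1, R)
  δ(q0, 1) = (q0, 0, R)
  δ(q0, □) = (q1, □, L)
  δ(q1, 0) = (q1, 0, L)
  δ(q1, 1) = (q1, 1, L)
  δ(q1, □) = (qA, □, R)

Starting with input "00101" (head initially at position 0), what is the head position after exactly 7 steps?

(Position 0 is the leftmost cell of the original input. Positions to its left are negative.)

Execution trace (head position shown):
Step 0: [q0]00101  (head at position 0)
Step 1: move right → 1[q0]0101  (head at position 1)
Step 2: move right → 11[q0]101  (head at position 2)
Step 3: move right → 110[q0]01  (head at position 3)
Step 4: move right → 1101[q0]1  (head at position 4)
Step 5: move right → 11010[q0]□  (head at position 5)
Step 6: move left → 1101[q1]0□  (head at position 4)
Step 7: move left → 110[q1]10□  (head at position 3)

After 7 steps, the head is at position 3.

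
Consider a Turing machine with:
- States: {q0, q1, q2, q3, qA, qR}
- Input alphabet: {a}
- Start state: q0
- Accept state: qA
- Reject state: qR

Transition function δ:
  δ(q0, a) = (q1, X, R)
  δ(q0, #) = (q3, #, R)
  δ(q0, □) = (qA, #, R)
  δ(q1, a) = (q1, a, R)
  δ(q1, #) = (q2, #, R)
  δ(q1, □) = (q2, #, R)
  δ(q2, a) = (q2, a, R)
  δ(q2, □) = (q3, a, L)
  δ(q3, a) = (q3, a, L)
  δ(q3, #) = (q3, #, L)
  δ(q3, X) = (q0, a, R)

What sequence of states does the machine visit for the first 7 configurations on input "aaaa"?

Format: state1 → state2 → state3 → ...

Execution trace:
Initial: [q0]aaaa
Step 1: δ(q0, a) = (q1, X, R) → X[q1]aaa
Step 2: δ(q1, a) = (q1, a, R) → Xa[q1]aa
Step 3: δ(q1, a) = (q1, a, R) → Xaa[q1]a
Step 4: δ(q1, a) = (q1, a, R) → Xaaa[q1]□
Step 5: δ(q1, □) = (q2, #, R) → Xaaa#[q2]□
Step 6: δ(q2, □) = (q3, a, L) → Xaaa[q3]#a

State sequence: q0 → q1 → q1 → q1 → q1 → q2 → q3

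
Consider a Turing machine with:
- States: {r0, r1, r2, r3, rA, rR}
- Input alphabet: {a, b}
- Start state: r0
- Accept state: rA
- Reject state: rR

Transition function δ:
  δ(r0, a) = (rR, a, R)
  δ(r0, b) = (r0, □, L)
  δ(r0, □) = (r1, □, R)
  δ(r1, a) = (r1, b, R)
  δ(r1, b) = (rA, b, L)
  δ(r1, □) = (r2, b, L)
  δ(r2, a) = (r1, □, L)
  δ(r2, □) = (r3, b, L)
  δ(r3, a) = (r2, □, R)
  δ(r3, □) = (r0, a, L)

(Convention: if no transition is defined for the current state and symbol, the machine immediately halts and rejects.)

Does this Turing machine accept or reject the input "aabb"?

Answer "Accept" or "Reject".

Execution trace:
Initial: [r0]aabb
Step 1: δ(r0, a) = (rR, a, R) → a[rR]abb

The machine reaches the reject state rR and halts.

Answer: Reject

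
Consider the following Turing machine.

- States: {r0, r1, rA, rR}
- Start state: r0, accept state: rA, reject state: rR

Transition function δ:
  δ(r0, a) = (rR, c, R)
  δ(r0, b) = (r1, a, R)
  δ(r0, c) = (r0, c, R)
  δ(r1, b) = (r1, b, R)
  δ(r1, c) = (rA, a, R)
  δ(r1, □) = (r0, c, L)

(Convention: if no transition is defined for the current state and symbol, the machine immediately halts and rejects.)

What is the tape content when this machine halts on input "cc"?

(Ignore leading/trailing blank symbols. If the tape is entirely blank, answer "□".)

Execution trace:
Initial: [r0]cc
Step 1: δ(r0, c) = (r0, c, R) → c[r0]c
Step 2: δ(r0, c) = (r0, c, R) → cc[r0]□

No transition is defined for δ(r0, □). By convention the machine halts and rejects.

Final tape (ignoring leading/trailing blanks): cc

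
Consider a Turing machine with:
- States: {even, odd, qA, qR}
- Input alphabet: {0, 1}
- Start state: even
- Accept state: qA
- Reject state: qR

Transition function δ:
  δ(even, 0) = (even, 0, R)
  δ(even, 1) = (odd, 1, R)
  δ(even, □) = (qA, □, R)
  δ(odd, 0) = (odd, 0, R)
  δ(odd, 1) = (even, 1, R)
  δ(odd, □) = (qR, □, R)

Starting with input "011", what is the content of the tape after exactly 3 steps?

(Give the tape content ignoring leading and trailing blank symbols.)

Execution trace:
Initial: [even]011
Step 1: δ(even, 0) = (even, 0, R) → 0[even]11
Step 2: δ(even, 1) = (odd, 1, R) → 01[odd]1
Step 3: δ(odd, 1) = (even, 1, R) → 011[even]□

After 3 steps, the tape (ignoring leading/trailing blanks) is: 011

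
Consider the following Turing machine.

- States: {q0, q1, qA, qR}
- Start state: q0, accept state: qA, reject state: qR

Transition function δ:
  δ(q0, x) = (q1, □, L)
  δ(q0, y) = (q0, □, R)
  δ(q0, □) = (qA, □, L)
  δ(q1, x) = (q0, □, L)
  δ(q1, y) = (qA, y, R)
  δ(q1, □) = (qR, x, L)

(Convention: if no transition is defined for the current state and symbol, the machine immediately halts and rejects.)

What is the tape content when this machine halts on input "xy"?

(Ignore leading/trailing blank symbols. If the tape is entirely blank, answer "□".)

Execution trace:
Initial: [q0]xy
Step 1: δ(q0, x) = (q1, □, L) → [q1]□□y
Step 2: δ(q1, □) = (qR, x, L) → [qR]□x□y

The machine reaches the reject state qR and halts.

Final tape (ignoring leading/trailing blanks): x□y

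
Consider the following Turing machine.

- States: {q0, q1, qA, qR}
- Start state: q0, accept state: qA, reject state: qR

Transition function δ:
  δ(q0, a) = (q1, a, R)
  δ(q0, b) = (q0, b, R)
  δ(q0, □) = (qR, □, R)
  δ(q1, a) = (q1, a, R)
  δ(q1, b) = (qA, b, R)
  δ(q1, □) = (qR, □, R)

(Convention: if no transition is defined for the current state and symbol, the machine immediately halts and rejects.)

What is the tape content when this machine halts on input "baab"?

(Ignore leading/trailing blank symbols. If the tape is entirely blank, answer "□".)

Execution trace:
Initial: [q0]baab
Step 1: δ(q0, b) = (q0, b, R) → b[q0]aab
Step 2: δ(q0, a) = (q1, a, R) → ba[q1]ab
Step 3: δ(q1, a) = (q1, a, R) → baa[q1]b
Step 4: δ(q1, b) = (qA, b, R) → baab[qA]□

The machine reaches the accept state qA and halts.

Final tape (ignoring leading/trailing blanks): baab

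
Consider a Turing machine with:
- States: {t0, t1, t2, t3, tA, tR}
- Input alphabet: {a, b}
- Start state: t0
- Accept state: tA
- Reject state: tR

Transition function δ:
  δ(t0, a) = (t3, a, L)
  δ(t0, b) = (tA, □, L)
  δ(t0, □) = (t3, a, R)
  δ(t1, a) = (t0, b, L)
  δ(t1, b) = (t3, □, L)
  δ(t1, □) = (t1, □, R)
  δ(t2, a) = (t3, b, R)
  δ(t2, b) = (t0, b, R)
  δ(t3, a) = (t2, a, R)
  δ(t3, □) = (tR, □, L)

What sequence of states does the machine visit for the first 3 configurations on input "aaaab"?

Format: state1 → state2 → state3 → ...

Execution trace:
Initial: [t0]aaaab
Step 1: δ(t0, a) = (t3, a, L) → [t3]□aaaab
Step 2: δ(t3, □) = (tR, □, L) → [tR]□□aaaab

The machine reaches the reject state tR and halts.

State sequence: t0 → t3 → tR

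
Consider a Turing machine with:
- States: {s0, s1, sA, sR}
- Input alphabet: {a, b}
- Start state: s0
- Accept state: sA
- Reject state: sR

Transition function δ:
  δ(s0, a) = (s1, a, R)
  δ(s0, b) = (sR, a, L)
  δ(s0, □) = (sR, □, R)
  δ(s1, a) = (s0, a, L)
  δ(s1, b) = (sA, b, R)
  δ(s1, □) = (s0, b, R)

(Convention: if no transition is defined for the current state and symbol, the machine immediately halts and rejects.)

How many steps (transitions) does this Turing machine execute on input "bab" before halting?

Execution trace:
Initial: [s0]bab
Step 1: δ(s0, b) = (sR, a, L) → [sR]□aab

The machine reaches the reject state sR and halts.

The machine executed 1 step before halting.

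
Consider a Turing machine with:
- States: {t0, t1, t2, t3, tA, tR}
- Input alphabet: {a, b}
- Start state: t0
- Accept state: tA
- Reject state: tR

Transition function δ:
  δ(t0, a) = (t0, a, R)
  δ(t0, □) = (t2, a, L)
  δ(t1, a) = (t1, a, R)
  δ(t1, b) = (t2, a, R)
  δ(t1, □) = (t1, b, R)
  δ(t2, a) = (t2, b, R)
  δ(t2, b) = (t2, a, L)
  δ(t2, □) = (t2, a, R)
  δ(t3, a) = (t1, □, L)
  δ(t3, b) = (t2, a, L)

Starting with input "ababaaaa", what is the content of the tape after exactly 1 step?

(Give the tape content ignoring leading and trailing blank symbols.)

Execution trace:
Initial: [t0]ababaaaa
Step 1: δ(t0, a) = (t0, a, R) → a[t0]babaaaa

No transition is defined for δ(t0, b). By convention the machine halts and rejects.

After 1 step, the tape (ignoring leading/trailing blanks) is: ababaaaa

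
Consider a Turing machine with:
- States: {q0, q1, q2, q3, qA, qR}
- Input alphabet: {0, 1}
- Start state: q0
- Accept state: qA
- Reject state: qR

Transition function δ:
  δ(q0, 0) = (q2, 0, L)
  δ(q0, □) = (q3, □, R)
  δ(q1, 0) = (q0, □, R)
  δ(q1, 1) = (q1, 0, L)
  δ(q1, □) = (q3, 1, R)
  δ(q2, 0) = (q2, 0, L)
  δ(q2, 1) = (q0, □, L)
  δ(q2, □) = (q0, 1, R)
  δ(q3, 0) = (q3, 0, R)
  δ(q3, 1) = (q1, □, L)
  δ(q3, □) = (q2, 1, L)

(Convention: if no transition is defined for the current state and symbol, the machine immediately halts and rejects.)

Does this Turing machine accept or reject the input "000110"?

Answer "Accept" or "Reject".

Execution trace:
Initial: [q0]000110
Step 1: δ(q0, 0) = (q2, 0, L) → [q2]□000110
Step 2: δ(q2, □) = (q0, 1, R) → 1[q0]000110
Step 3: δ(q0, 0) = (q2, 0, L) → [q2]1000110
Step 4: δ(q2, 1) = (q0, □, L) → [q0]□□000110
Step 5: δ(q0, □) = (q3, □, R) → □[q3]□000110
Step 6: δ(q3, □) = (q2, 1, L) → [q2]□1000110
Step 7: δ(q2, □) = (q0, 1, R) → 1[q0]1000110

No transition is defined for δ(q0, 1). By convention the machine halts and rejects.

Answer: Reject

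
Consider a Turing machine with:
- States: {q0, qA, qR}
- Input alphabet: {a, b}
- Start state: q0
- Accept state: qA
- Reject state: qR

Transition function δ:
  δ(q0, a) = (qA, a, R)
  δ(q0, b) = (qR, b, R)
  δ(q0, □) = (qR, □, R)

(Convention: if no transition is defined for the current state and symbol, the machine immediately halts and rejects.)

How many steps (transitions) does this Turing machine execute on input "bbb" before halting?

Execution trace:
Initial: [q0]bbb
Step 1: δ(q0, b) = (qR, b, R) → b[qR]bb

The machine reaches the reject state qR and halts.

The machine executed 1 step before halting.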